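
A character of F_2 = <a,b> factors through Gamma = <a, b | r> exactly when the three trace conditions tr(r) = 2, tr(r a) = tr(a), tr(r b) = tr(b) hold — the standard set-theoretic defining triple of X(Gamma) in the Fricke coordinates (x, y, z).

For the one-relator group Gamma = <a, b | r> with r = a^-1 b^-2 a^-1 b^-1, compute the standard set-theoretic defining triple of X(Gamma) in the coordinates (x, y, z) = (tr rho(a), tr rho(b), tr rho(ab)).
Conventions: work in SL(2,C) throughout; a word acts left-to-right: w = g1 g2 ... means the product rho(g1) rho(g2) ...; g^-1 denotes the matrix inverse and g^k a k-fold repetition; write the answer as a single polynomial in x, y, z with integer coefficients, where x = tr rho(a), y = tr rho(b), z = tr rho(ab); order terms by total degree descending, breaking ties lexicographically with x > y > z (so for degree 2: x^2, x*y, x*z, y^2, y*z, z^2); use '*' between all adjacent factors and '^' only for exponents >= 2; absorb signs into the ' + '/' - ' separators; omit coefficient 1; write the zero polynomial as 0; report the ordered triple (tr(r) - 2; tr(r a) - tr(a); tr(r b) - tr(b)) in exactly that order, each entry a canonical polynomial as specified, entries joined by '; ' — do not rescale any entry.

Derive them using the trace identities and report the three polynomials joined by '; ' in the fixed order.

trace(a^-1) = trace(a) = x
trace(a^-2) = trace(a^-1)*trace(a) - trace(1)   [inverse elimination on a] = x^2 - 2
trace(a^-1 b) = trace(b)*trace(a) - trace(b a)   [inverse elimination on a] = x*y - z
trace(a^-2 b) = trace(a^-1 b)*trace(a) - trace(a^-1 b a)   [inverse elimination on a] = x^2*y - x*z - y
trace(a^-1 b^-1 a^-1) = trace(a^-2)*trace(b) - trace(a^-2 b)   [inverse elimination on b] = x*z - y
trace(a b a b) = trace(b a)*trace(b a) - trace(1)   [split at a repeated b] = z^2 - 2
trace(b a b^-1 a) = trace(a b a)*trace(b) - trace(a b a b)   [inverse elimination on b] = x*y*z - y^2 - z^2 + 2
trace(b^-1 a^-1 b a) = trace(b a b^-1)*trace(a) - trace(b a b^-1 a)   [inverse elimination on a] = -x*y*z + x^2 + y^2 + z^2 - 2
trace(a^-1 b^-1 a^-1 b) = trace(b^-1 a^-1 b)*trace(a) - trace(b^-1 a^-1 b a)   [inverse elimination on a] = x*y*z - y^2 - z^2 + 2
trace(a^-1 b^-1 a^-1 b^-1) = trace(a^-1 b^-1 a^-1)*trace(b) - trace(a^-1 b^-1 a^-1 b)   [inverse elimination on b] = z^2 - 2
trace(a^-1 b^-2 a^-1 b^-1) = trace(a^-1 b^-1 a^-1 b^-1)*trace(b) - trace(a^-1 b^-1 a^-1)   [inverse elimination on b] = y*z^2 - x*z - y
trace(b^-1 a^-1 b^-1) = trace(b^-1 a^-1)*trace(b) - trace(b^-1 a^-1 b) = y*z - x
trace(b^-2 a^-1 b^-1) = trace(b^-1 a^-1 b^-1)*trace(b) - trace(b^-1 a^-1) = y^2*z - x*y - z
trace(a^-1 b^-2 a^-1) = trace(b^-1 a^-2)*trace(b) - trace(b^-1 a^-2 b)   [inverse elimination on b] = x*y*z - x^2 - y^2 + 2
assemble the triple (trace(r) - 2; trace(r a) - x; trace(r b) - y)

y*z^2 - x*z - y - 2; y^2*z - x*y - x - z; x*y*z - x^2 - y^2 - y + 2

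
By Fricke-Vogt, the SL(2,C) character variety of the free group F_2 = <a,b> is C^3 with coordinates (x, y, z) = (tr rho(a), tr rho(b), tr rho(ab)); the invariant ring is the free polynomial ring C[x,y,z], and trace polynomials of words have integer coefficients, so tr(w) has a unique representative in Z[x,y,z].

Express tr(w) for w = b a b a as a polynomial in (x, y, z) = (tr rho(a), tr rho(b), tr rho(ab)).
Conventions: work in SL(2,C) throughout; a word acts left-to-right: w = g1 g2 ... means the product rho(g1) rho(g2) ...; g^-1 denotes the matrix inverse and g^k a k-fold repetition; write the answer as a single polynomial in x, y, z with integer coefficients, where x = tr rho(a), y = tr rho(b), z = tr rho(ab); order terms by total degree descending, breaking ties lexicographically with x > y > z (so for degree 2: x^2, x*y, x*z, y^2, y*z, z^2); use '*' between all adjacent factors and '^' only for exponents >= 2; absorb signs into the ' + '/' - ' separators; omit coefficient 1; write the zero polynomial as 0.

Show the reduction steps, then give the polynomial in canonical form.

tr(b a b a) = tr(b a)*tr(b a) - tr(1)  (split on b) = z^2 - 2

z^2 - 2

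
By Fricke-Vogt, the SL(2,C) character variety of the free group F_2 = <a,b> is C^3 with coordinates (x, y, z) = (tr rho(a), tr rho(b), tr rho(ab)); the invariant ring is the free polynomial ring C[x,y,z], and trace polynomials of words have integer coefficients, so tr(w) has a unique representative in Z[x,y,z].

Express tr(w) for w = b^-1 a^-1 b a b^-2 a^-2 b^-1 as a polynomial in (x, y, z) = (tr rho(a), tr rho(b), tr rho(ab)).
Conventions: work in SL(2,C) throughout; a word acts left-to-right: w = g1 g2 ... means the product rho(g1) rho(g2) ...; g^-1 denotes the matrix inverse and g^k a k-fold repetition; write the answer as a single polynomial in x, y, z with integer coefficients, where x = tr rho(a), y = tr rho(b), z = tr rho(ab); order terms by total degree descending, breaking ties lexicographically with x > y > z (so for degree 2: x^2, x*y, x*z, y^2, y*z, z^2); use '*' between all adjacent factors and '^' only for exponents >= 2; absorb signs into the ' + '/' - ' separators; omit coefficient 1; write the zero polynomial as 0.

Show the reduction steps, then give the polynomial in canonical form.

reduce: trace(b^-1) = trace(b) = y
trace(b^-2) = trace(b^-1) trace(b) - trace(1) = y^2 - 2
trace(a b a) = trace(a) trace(b a) - trace(b) = x*z - y
so trace(a b a b) = trace(b a) trace(b a) - trace(1)   [split at repeated b] = z^2 - 2
reduce: trace(a b a b^-1) = trace(a b a) trace(b) - trace(a b a b) = x*y*z - y^2 - z^2 + 2
trace(b^-1 a b a b^-1) = trace(a b a b^-1) trace(b) - trace(a b a) = x*y^2*z - y^3 - y*z^2 - x*z + 3*y
reduce: trace(b^-1 a b a b^-2) = trace(b^-1 a b a b^-1) trace(b) - trace(b^-1 a b a) = x*y^3*z - y^4 - y^2*z^2 - 2*x*y*z + 4*y^2 + z^2 - 2
trace(a^2 b a) = trace(a) trace(b a^2) - trace(b a) = x^2*z - x*y - z
so trace(b a b) = trace(b) trace(a b) - trace(a) = y*z - x
reduce: trace(a^2 b a b) = trace(a) trace(b a b a) - trace(b a b) = x*z^2 - y*z - x
so trace(a^2 b a b^-1) = trace(a^2 b a) trace(b) - trace(a^2 b a b) = x^2*y*z - x*y^2 - x*z^2 + x
reduce: trace(a b a b^-2 a) = trace(a^2 b a b^-1) trace(b) - trace(a^2 b a) = x^2*y^2*z - x*y^3 - x*y*z^2 - x^2*z + 2*x*y + z
trace(a b a b a b) = trace(a b a b) trace(a b) - trace(b a)   [split at repeated a] = z^3 - 3*z
trace(b^-1 a b a b a) = trace(a b a b a) trace(b) - trace(a b a b a b) = x*y*z^2 - y^2*z - z^3 - x*y + 3*z
trace(a b a b^-2 a b) = trace(b^-1 a b a b a) trace(b) - trace(b^-1 a b a b a b) = x*y^2*z^2 - y^3*z - y*z^3 - x*y^2 - x*z^2 + 4*y*z + x
reduce: trace(b^-1 a b a b^-2 a) = trace(a b a b^-2 a) trace(b) - trace(a b a b^-2 a b) = x^2*y^3*z - x*y^4 - 2*x*y^2*z^2 - x^2*y*z + y^3*z + y*z^3 + 3*x*y^2 + x*z^2 - 3*y*z - x
trace(b a b^-2 a^-1 b^-1 a) = trace(b^-1 a b a b^-2) trace(a) - trace(b^-1 a b a b^-2 a) = x*y^2*z^2 - x^2*y*z - y^3*z - y*z^3 + x*y^2 + 3*y*z - x
so trace(b^-1 a^-1 b a b^-2 a^-1) = trace(b a b^-2 a^-1 b^-1) trace(a) - trace(b a b^-2 a^-1 b^-1 a) = -x*y^2*z^2 + x^2*y*z + y^3*z + y*z^3 - 3*y*z - x
trace(a b^-1) = trace(a) trace(b) - trace(a b) = x*y - z
reduce: trace(a^-1 b a b^-2) = trace(b a b^-2) trace(a) - trace(b a b^-2 a) = -x*y^2*z + x^2*y + y^3 + y*z^2 - 3*y
so trace(a^-1 b a b^-2 a^-1) = trace(a^-1 b a b^-2) trace(a) - trace(a^-1 b a b^-2 a) = -x^2*y^2*z + x^3*y + x*y^3 + x*y*z^2 - 4*x*y + z
reduce: trace(a^-1 b^-2 a^-1 b a b^-2) = trace(b^-1 a^-1 b a b^-2 a^-1) trace(b) - trace(b^-1 a^-1 b a b^-2 a^-1 b) = -x*y^3*z^2 + 2*x^2*y^2*z + y^4*z + y^2*z^3 - x^3*y - x*y^3 - x*y*z^2 - 3*y^2*z + 3*x*y - z
reduce: trace(b^-1 a b^-1) = trace(b^-1 a) trace(b) - trace(b^-1 a b) = x*y^2 - y*z - x
trace(a b^-3) = trace(b^-1 a b^-1) trace(b) - trace(b^-1 a) = x*y^3 - y^2*z - 2*x*y + z
trace(b a b^-4 a) = trace(b^-1 a b a b^-2) trace(b) - trace(b^-1 a b a b^-1) = x*y^4*z - y^5 - y^3*z^2 - 3*x*y^2*z + 5*y^3 + 2*y*z^2 + x*z - 5*y
reduce: trace(b^-2 a^-1 b a b^-2) = trace(b a b^-4) trace(a) - trace(b a b^-4 a) = -x*y^4*z + x^2*y^3 + y^5 + y^3*z^2 + 2*x*y^2*z - 2*x^2*y - 5*y^3 - 2*y*z^2 + 5*y
trace(b^-1 a^-1 b a b^-2 a^-2 b^-1) = trace(a^-1 b^-2 a^-1 b a b^-2) trace(a) - trace(a^-1 b^-2 a^-1 b a b^-2 a) = -x^2*y^3*z^2 + 2*x^3*y^2*z + 2*x*y^4*z + x*y^2*z^3 - x^4*y - 2*x^2*y^3 - x^2*y*z^2 - y^5 - y^3*z^2 - 5*x*y^2*z + 5*x^2*y + 5*y^3 + 2*y*z^2 - x*z - 5*y

-x^2*y^3*z^2 + 2*x^3*y^2*z + 2*x*y^4*z + x*y^2*z^3 - x^4*y - 2*x^2*y^3 - x^2*y*z^2 - y^5 - y^3*z^2 - 5*x*y^2*z + 5*x^2*y + 5*y^3 + 2*y*z^2 - x*z - 5*y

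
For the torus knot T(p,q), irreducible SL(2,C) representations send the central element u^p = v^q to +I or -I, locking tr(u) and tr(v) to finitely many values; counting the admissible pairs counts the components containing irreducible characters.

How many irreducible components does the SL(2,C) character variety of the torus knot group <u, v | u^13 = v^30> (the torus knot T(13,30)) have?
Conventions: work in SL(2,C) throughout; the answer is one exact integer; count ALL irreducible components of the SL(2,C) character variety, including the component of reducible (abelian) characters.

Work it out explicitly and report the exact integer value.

175

In the torus knot group T(13,30), u^13 = v^30 is central, so an irreducible representation sends it to +I or -I (Schur).
This locks tr(u) to 2*cos(pi*alpha/13), alpha in 1..12, and tr(v) to 2*cos(pi*beta/30), beta in 1..29, on each component of irreducible characters.
Consistency of u^13 = (-1)^alpha I with v^30 = (-1)^beta I forces alpha = beta (mod 2).
count pairs: odd alpha (6 choices) x odd beta (15), plus even alpha (6) x even beta (14): 6*15 + 6*14 = 174.
That is 174 components of irreducible characters, and with the reducible (abelian) component the total is 175.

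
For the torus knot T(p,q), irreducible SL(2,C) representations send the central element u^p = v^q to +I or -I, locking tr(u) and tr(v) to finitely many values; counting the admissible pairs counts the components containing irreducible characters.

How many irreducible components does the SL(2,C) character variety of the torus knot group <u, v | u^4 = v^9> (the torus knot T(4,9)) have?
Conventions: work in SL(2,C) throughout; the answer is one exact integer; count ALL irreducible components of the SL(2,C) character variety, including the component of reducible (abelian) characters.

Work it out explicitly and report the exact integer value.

13

For T(4,9): irreducibility forces the central element u^4 = v^9 to one of +I, -I.
This locks tr(u) to 2*cos(pi*alpha/4), alpha in 1..3, and tr(v) to 2*cos(pi*beta/9), beta in 1..8, on each component of irreducible characters.
Consistency of u^4 = (-1)^alpha I with v^9 = (-1)^beta I forces alpha = beta (mod 2).
Enumerate parity-matched pairs: 2*4 odd-odd plus 1*4 even-even gives 12.
Total: 12 irreducible-character components + 1 reducible (abelian) component = 13.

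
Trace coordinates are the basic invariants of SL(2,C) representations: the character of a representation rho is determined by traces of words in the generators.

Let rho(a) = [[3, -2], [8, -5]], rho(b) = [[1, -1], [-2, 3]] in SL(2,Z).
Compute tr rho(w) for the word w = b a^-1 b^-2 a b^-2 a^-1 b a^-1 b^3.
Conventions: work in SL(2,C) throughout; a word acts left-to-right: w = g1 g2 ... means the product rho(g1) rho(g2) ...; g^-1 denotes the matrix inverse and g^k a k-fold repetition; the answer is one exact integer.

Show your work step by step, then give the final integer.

rho(b) = [[1, -1], [-2, 3]]
... * rho(a^-1) = [[-5, 2], [-8, 3]]  ->  [[3, -1], [-14, 5]]
... * rho(b^-1) = [[3, 1], [2, 1]]  ->  [[7, 2], [-32, -9]]
... * rho(b^-1) = [[3, 1], [2, 1]]  ->  [[25, 9], [-114, -41]]
... * rho(a) = [[3, -2], [8, -5]]  ->  [[147, -95], [-670, 433]]
... * rho(b^-1) = [[3, 1], [2, 1]]  ->  [[251, 52], [-1144, -237]]
... * rho(b^-1) = [[3, 1], [2, 1]]  ->  [[857, 303], [-3906, -1381]]
... * rho(a^-1) = [[-5, 2], [-8, 3]]  ->  [[-6709, 2623], [30578, -11955]]
... * rho(b) = [[1, -1], [-2, 3]]  ->  [[-11955, 14578], [54488, -66443]]
... * rho(a^-1) = [[-5, 2], [-8, 3]]  ->  [[-56849, 19824], [259104, -90353]]
... * rho(b) = [[1, -1], [-2, 3]]  ->  [[-96497, 116321], [439810, -530163]]
... * rho(b) = [[1, -1], [-2, 3]]  ->  [[-329139, 445460], [1500136, -2030299]]
... * rho(b) = [[1, -1], [-2, 3]]  ->  [[-1220059, 1665519], [5560734, -7591033]]
tr = -1220059 + -7591033 = -8811092

-8811092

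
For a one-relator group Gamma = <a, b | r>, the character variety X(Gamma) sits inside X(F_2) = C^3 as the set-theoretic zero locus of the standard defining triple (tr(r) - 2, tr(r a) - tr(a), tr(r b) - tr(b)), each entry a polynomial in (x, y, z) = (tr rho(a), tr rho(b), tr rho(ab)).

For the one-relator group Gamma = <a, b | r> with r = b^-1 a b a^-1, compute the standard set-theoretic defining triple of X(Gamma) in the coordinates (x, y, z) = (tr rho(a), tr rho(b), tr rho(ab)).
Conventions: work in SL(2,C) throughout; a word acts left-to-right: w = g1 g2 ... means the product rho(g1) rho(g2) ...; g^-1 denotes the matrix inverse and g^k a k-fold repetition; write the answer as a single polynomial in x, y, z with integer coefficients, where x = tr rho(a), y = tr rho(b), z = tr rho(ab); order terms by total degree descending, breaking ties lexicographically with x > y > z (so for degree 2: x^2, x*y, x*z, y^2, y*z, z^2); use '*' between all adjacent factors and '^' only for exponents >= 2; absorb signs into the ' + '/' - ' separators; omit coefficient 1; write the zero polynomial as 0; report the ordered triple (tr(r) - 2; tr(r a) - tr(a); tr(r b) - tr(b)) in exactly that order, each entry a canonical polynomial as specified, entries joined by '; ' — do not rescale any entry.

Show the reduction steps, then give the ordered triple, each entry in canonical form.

-x*y*z + x^2 + y^2 + z^2 - 4; 0; 0

trace(a b a) = trace(a) trace(b a) - trace(b) = x*z - y
trace(a b a b) = trace(b a) trace(b a) - trace(1)   [split at repeated b] = z^2 - 2
trace(b^-1 a b a) = trace(a b a) trace(b) - trace(a b a b) = x*y*z - y^2 - z^2 + 2
trace(b^-1 a b a^-1) = trace(b^-1 a b) trace(a) - trace(b^-1 a b a) = -x*y*z + x^2 + y^2 + z^2 - 2
assemble the triple (trace(r) - 2; trace(r a) - x; trace(r b) - y)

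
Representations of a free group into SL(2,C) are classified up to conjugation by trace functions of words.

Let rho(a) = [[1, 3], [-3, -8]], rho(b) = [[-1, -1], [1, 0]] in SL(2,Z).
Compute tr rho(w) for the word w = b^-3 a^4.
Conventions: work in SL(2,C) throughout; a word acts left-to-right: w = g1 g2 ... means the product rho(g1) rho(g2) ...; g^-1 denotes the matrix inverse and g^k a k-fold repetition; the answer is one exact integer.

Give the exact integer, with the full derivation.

2207

rho(b^-1) = [[0, 1], [-1, -1]]
... * rho(b^-1) = [[0, 1], [-1, -1]]  ->  [[-1, -1], [1, 0]]
... * rho(b^-1) = [[0, 1], [-1, -1]]  ->  [[1, 0], [0, 1]]
... * rho(a) = [[1, 3], [-3, -8]]  ->  [[1, 3], [-3, -8]]
... * rho(a) = [[1, 3], [-3, -8]]  ->  [[-8, -21], [21, 55]]
... * rho(a) = [[1, 3], [-3, -8]]  ->  [[55, 144], [-144, -377]]
... * rho(a) = [[1, 3], [-3, -8]]  ->  [[-377, -987], [987, 2584]]
tr = -377 + 2584 = 2207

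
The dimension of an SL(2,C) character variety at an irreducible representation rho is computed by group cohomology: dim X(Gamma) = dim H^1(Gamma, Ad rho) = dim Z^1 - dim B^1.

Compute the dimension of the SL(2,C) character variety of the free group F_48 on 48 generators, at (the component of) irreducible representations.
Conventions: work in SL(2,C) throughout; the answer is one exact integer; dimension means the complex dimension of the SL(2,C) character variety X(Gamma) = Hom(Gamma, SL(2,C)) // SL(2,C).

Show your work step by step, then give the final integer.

141

Here Gamma is free of rank 48 — no relator constrains a cocycle.
A cocycle picks one sl_2 vector per generator freely, giving dim Z^1 = 3*48 = 144.
dim B^1 = 3: the coboundary map is injective because an irreducible image has centralizer 0 in sl_2.
dim H^1 = 144 - 3 = 141, which is dim X.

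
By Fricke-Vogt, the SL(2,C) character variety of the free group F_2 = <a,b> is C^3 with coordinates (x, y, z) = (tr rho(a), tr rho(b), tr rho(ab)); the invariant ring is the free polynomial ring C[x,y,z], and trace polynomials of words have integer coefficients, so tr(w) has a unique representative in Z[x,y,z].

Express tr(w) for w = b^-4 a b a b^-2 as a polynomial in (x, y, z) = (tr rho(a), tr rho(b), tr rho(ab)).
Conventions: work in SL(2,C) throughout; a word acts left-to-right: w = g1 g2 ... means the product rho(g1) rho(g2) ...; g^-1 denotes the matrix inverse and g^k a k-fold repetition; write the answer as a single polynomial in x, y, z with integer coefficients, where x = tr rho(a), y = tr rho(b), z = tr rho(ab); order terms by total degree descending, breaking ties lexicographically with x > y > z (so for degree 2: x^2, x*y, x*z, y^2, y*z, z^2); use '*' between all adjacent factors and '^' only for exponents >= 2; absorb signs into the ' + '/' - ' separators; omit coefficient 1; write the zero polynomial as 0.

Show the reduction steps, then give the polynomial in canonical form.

tr(a b a) = tr(a) * tr(b a) - tr(b) = x*z - y
so tr(a b a b) = tr(b a) * tr(b a) - tr(1)   [split at repeated b] = z^2 - 2
tr(b^-1 a b a) = tr(a b a) * tr(b) - tr(a b a b) = x*y*z - y^2 - z^2 + 2
reduce: tr(b^-2 a b a) = tr(b^-1 a b a) * tr(b) - tr(b^-1 a b a b) = x*y^2*z - y^3 - y*z^2 - x*z + 3*y
reduce: tr(b^-1 a b a b^-2) = tr(b^-2 a b a) * tr(b) - tr(b^-2 a b a b) = x*y^3*z - y^4 - y^2*z^2 - 2*x*y*z + 4*y^2 + z^2 - 2
so tr(b^-2 a b a b^-2) = tr(b^-1 a b a b^-2) * tr(b) - tr(b^-1 a b a b^-1) = x*y^4*z - y^5 - y^3*z^2 - 3*x*y^2*z + 5*y^3 + 2*y*z^2 + x*z - 5*y
tr(b^-5 a b a) = tr(b^-2 a b a b^-2) * tr(b) - tr(b^-2 a b a b^-1) = x*y^5*z - y^6 - y^4*z^2 - 4*x*y^3*z + 6*y^4 + 3*y^2*z^2 + 3*x*y*z - 9*y^2 - z^2 + 2
so tr(b^-4 a b a b^-2) = tr(b^-5 a b a) * tr(b) - tr(b^-5 a b a b) = x*y^6*z - y^7 - y^5*z^2 - 5*x*y^4*z + 7*y^5 + 4*y^3*z^2 + 6*x*y^2*z - 14*y^3 - 3*y*z^2 - x*z + 7*y

x*y^6*z - y^7 - y^5*z^2 - 5*x*y^4*z + 7*y^5 + 4*y^3*z^2 + 6*x*y^2*z - 14*y^3 - 3*y*z^2 - x*z + 7*y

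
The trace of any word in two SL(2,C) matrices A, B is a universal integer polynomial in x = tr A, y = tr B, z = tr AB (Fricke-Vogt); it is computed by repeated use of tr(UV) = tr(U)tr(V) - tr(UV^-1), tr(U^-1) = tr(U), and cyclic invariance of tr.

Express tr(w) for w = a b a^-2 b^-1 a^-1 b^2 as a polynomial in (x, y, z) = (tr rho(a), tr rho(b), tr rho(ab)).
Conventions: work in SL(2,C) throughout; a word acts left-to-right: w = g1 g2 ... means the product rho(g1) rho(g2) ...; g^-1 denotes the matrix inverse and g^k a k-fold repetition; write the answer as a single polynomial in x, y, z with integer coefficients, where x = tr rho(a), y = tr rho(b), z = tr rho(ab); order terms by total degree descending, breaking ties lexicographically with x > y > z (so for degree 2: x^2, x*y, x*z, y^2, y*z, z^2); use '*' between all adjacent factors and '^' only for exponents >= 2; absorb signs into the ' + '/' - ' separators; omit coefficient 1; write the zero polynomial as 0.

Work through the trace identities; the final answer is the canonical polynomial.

trace(b a b) = trace(b)*trace(a b) - trace(a) = y*z - x
reduce: trace(b^2 a b) = trace(b)*trace(b a b) - trace(b a) = y^2*z - x*y - z
trace(a b a b) = trace(b a)*trace(b a) - trace(1)   [split at repeated b] = z^2 - 2
so trace(a b a) = trace(a)*trace(b a) - trace(b) = x*z - y
so trace(b^2 a b a) = trace(b)*trace(a b a b) - trace(a b a) = y*z^2 - x*z - y
trace(a^-1 b^2 a b) = trace(b^2 a b)*trace(a) - trace(b^2 a b a) = x*y^2*z - x^2*y - y*z^2 + y
trace(b^2 a b a^-2) = trace(a^-1 b^2 a b)*trace(a) - trace(a^-1 b^2 a b a) = x^2*y^2*z - x^3*y - x*y*z^2 - y^2*z + 2*x*y + z
so trace(a^-1 b^2 a b a^-2) = trace(b^2 a b a^-2)*trace(a) - trace(b^2 a b a^-1) = x^3*y^2*z - x^4*y - x^2*y*z^2 - 2*x*y^2*z + 3*x^2*y + y*z^2 + x*z - y
so trace(b^2 a b^2) = trace(b)*trace(b^2 a b) - trace(b^2 a) = y^3*z - x*y^2 - 2*y*z + x
trace(a^2) = trace(a)*trace(a) - trace(1) = x^2 - 2
trace(a b^2 a) = trace(b)*trace(a^2 b) - trace(a^2) = x*y*z - x^2 - y^2 + 2
trace(b^2 a b^2 a) = trace(b)*trace(a b^2 a b) - trace(a b^2 a) = y^2*z^2 - 2*x*y*z + x^2 - 2
reduce: trace(b a^-1 b^2 a b) = trace(b^2 a b^2)*trace(a) - trace(b^2 a b^2 a) = x*y^3*z - x^2*y^2 - y^2*z^2 + 2
trace(b^2 a b a b) = trace(b)*trace(a b a b^2) - trace(a b a b) = y^2*z^2 - x*y*z - y^2 - z^2 + 2
trace(a b a b a b) = trace(a b)*trace(a b a b) - trace(a^-1 b^-1)   [split at repeated a] = z^3 - 3*z
so trace(a b a b a) = trace(a)*trace(b a b a) - trace(b a b) = x*z^2 - y*z - x
trace(b^2 a b a b a) = trace(b)*trace(a b a b a b) - trace(a b a b a) = y*z^3 - x*z^2 - 2*y*z + x
trace(b a^-1 b^2 a b a) = trace(b^2 a b a b)*trace(a) - trace(b^2 a b a b a) = x*y^2*z^2 - x^2*y*z - y*z^3 - x*y^2 + 2*y*z + x
reduce: trace(b a^-1 b^2 a b a^-1) = trace(b a^-1 b^2 a b)*trace(a) - trace(b a^-1 b^2 a b a) = x^2*y^3*z - x^3*y^2 - 2*x*y^2*z^2 + x^2*y*z + y*z^3 + x*y^2 - 2*y*z + x
trace(a^-1 b^2 a b a^-2 b) = trace(b a^-1 b^2 a b a^-1)*trace(a) - trace(b a^-1 b^2 a b) = x^3*y^3*z - x^4*y^2 - 2*x^2*y^2*z^2 + x^3*y*z - x*y^3*z + x*y*z^3 + 2*x^2*y^2 + y^2*z^2 - 2*x*y*z + x^2 - 2
reduce: trace(a b a^-2 b^-1 a^-1 b^2) = trace(a^-1 b^2 a b a^-2)*trace(b) - trace(a^-1 b^2 a b a^-2 b) = x^2*y^2*z^2 - x^3*y*z - x*y^3*z - x*y*z^3 + x^2*y^2 + 3*x*y*z - x^2 - y^2 + 2

x^2*y^2*z^2 - x^3*y*z - x*y^3*z - x*y*z^3 + x^2*y^2 + 3*x*y*z - x^2 - y^2 + 2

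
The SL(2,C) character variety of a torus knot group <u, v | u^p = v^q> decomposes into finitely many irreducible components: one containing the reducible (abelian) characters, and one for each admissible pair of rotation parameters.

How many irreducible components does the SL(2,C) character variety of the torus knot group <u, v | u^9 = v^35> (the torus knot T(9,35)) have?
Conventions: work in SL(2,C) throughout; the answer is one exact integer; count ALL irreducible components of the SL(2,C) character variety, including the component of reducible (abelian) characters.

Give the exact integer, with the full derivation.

For T(9,35): irreducibility forces the central element u^9 = v^35 to one of +I, -I.
On an irreducible component, tr(u) is locked at 2*cos(pi*alpha/9) for some alpha in 1..8, and tr(v) at 2*cos(pi*beta/35) for some beta in 1..34.
The two central values (-1)^alpha I and (-1)^beta I must be the same matrix, so alpha and beta share a parity.
Enumerate parity-matched pairs: 4*17 odd-odd plus 4*17 even-even gives 136.
That is 136 components of irreducible characters, and with the reducible (abelian) component the total is 137.

137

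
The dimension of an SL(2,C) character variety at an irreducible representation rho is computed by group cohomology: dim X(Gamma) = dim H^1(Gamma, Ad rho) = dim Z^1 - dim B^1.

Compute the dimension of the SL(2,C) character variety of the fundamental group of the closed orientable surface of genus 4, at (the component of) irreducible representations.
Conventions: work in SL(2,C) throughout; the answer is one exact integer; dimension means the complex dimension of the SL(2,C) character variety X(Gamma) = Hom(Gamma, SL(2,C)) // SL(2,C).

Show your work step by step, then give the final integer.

Gamma = pi_1(Sigma_4) = < a_1, b_1, ..., a_4, b_4 | prod [a_i, b_i] > has 2g = 8 generators and 1 relator.
Before the relator condition, cocycle space has dim 3*8 = 24.
d_2 is surjective at irreducible rho (its cokernel H^2 is dual to H^0 = 0), so dim Z^1 = 24 - 3 = 21.
dim B^1 = 3 (coboundaries, injective at irreducible rho).
dim X = dim H^1 = 21 - 3 = 18.

18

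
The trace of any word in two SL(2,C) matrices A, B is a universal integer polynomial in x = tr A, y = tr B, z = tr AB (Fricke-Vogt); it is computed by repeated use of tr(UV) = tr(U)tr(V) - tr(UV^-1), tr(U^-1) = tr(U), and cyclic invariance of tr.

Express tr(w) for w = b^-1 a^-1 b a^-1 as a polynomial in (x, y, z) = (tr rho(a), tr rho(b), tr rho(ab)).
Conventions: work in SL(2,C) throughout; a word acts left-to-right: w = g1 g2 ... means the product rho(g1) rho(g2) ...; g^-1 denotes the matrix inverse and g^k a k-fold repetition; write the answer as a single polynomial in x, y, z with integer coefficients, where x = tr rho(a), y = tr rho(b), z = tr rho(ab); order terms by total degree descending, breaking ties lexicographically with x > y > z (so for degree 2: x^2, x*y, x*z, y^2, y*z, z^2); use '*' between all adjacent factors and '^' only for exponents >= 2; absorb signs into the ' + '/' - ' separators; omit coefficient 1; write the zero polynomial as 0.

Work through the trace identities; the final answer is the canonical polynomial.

x*y*z - y^2 - z^2 + 2

tr(a^-1) = tr(a) = x
tr(b a b) = tr(b)*tr(a b) - tr(a)   [square of b] = y*z - x
tr(b a b a) = tr(a b)*tr(a b) - tr(1)   [split at a repeated a] = z^2 - 2
tr(a b a^-1 b) = tr(b a b)*tr(a) - tr(b a b a)   [inverse elimination on a] = x*y*z - x^2 - z^2 + 2
tr(b a^-1 b^-1 a) = tr(a b a^-1)*tr(b) - tr(a b a^-1 b)   [inverse elimination on b] = -x*y*z + x^2 + y^2 + z^2 - 2
tr(b^-1 a^-1 b a^-1) = tr(b a^-1 b^-1)*tr(a) - tr(b a^-1 b^-1 a)   [inverse elimination on a] = x*y*z - y^2 - z^2 + 2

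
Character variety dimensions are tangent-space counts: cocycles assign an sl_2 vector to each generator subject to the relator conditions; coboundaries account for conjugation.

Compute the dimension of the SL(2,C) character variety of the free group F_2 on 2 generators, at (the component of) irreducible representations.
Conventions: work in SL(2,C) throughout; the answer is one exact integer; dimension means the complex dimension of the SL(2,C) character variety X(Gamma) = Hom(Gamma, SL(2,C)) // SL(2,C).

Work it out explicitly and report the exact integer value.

3

Gamma = F_2 has 2 generators and no relators.
So Z^1 = (sl_2)^2 in full: dim Z^1 = 6.
Irreducibility makes the coboundary map sl_2 -> Z^1 injective (trivial centralizer), so dim B^1 = 3.
Therefore dim X = 6 - 3 = 3.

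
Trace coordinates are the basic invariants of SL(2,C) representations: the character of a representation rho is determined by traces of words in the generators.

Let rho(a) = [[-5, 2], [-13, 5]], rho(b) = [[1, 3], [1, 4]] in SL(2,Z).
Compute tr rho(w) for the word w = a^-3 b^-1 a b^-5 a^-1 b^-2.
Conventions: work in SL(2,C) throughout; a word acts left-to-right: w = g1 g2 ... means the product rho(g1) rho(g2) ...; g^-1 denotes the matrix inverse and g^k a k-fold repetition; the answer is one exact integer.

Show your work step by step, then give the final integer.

rho(a^-1) = [[5, -2], [13, -5]]
... * rho(a^-1) = [[5, -2], [13, -5]]  ->  [[-1, 0], [0, -1]]
... * rho(a^-1) = [[5, -2], [13, -5]]  ->  [[-5, 2], [-13, 5]]
... * rho(b^-1) = [[4, -3], [-1, 1]]  ->  [[-22, 17], [-57, 44]]
... * rho(a) = [[-5, 2], [-13, 5]]  ->  [[-111, 41], [-287, 106]]
... * rho(b^-1) = [[4, -3], [-1, 1]]  ->  [[-485, 374], [-1254, 967]]
... * rho(b^-1) = [[4, -3], [-1, 1]]  ->  [[-2314, 1829], [-5983, 4729]]
... * rho(b^-1) = [[4, -3], [-1, 1]]  ->  [[-11085, 8771], [-28661, 22678]]
... * rho(b^-1) = [[4, -3], [-1, 1]]  ->  [[-53111, 42026], [-137322, 108661]]
... * rho(b^-1) = [[4, -3], [-1, 1]]  ->  [[-254470, 201359], [-657949, 520627]]
... * rho(a^-1) = [[5, -2], [13, -5]]  ->  [[1345317, -497855], [3478406, -1287237]]
... * rho(b^-1) = [[4, -3], [-1, 1]]  ->  [[5879123, -4533806], [15200861, -11722455]]
... * rho(b^-1) = [[4, -3], [-1, 1]]  ->  [[28050298, -22171175], [72525899, -57325038]]
tr = 28050298 + -57325038 = -29274740

-29274740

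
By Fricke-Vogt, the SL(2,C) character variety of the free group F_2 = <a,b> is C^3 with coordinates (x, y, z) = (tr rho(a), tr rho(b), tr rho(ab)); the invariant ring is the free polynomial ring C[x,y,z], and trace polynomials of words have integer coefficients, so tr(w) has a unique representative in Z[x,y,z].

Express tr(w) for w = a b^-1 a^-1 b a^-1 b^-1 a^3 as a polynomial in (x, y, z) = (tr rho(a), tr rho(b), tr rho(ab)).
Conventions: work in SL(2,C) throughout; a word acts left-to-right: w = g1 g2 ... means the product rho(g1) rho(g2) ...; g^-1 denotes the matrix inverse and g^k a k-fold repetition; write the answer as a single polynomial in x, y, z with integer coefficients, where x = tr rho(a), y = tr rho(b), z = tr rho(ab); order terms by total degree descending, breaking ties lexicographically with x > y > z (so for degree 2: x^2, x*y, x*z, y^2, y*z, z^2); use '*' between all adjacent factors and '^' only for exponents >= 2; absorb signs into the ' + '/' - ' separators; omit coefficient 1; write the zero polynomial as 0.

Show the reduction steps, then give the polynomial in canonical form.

tr(a^2 b) = tr(a) * tr(b a) - tr(b) = x*z - y
tr(b^2 a) = tr(b) * tr(a b) - tr(a) = y*z - x
tr(b^2) = tr(b) * tr(b) - tr(1) = y^2 - 2
tr(a b^2 a) = tr(a) * tr(b^2 a) - tr(b^2) = x*y*z - x^2 - y^2 + 2
tr(b a^3 b) = tr(a) * tr(a b^2 a) - tr(a b^2) = x^2*y*z - x^3 - x*y^2 - y*z + 3*x
tr(b a b a) = tr(a b) * tr(a b) - tr(1) = z^2 - 2
tr(b a b a^2) = tr(a) * tr(b a b a) - tr(b a b) = x*z^2 - y*z - x
tr(b a^3 b a) = tr(a) * tr(b a b a^2) - tr(b a b a) = x^2*z^2 - x*y*z - x^2 - z^2 + 2
tr(a^3 b a^-1 b) = tr(b a^3 b) * tr(a) - tr(b a^3 b a) = x^3*y*z - x^4 - x^2*y^2 - x^2*z^2 + 4*x^2 + z^2 - 2
tr(b a^-1 b^-1 a^3) = tr(a^3 b a^-1) * tr(b) - tr(a^3 b a^-1 b) = -x^3*y*z + x^4 + x^2*y^2 + x^2*z^2 + x*y*z - 4*x^2 - y^2 - z^2 + 2
tr(a^2 b a) = tr(a) * tr(b a^2) - tr(b a) = x^2*z - x*y - z
tr(a^4 b) = tr(a) * tr(a^2 b a) - tr(a^2 b) = x^3*z - x^2*y - 2*x*z + y
tr(a^2) = tr(a) * tr(a) - tr(1) = x^2 - 2
tr(a^3) = tr(a) * tr(a^2) - tr(a) = x^3 - 3*x
tr(a^4) = tr(a) * tr(a^3) - tr(a^2) = x^4 - 4*x^2 + 2
tr(b a^4 b) = tr(b) * tr(a^4 b) - tr(a^4) = x^3*y*z - x^4 - x^2*y^2 - 2*x*y*z + 4*x^2 + y^2 - 2
tr(b a^4 b^2) = tr(b) * tr(b a^4 b) - tr(b a^4) = x^3*y^2*z - x^4*y - x^2*y^3 - x^3*z - 2*x*y^2*z + 5*x^2*y + y^3 + 2*x*z - 3*y
tr(b^2 a b a^2) = tr(b) * tr(a b a^2 b) - tr(a b a^2) = x*y*z^2 - x^2*z - y^2*z + z
tr(b^2 a b a) = tr(b) * tr(a b a b) - tr(a b a) = y*z^2 - x*z - y
tr(a b^2 a b a^2) = tr(a) * tr(b^2 a b a^2) - tr(b^2 a b a) = x^2*y*z^2 - x^3*z - x*y^2*z - y*z^2 + 2*x*z + y
tr(b a^4 b^2 a) = tr(a) * tr(a b^2 a b a^2) - tr(a b^2 a b a) = x^3*y*z^2 - x^4*z - x^2*y^2*z - 2*x*y*z^2 + 3*x^2*z + y^2*z + x*y - z
tr(a^4 b^2 a^-1 b) = tr(b a^4 b^2) * tr(a) - tr(b a^4 b^2 a) = x^4*y^2*z - x^5*y - x^3*y^3 - x^3*y*z^2 - x^2*y^2*z + 5*x^3*y + x*y^3 + 2*x*y*z^2 - x^2*z - y^2*z - 4*x*y + z
tr(b a^-1 b^-1 a^4 b) = tr(a^4 b^2 a^-1) * tr(b) - tr(a^4 b^2 a^-1 b) = -x^4*y^2*z + x^5*y + x^3*y^3 + x^3*y*z^2 + 2*x^2*y^2*z - 6*x^3*y - 2*x*y^3 - 2*x*y*z^2 + x^2*z + 7*x*y - z
tr(a^4 b a) = tr(a) * tr(a b a^3) - tr(a b a^2) = x^4*z - x^3*y - 3*x^2*z + 2*x*y + z
tr(a^2 b a b a^2) = tr(a) * tr(a^2 b a b a) - tr(a^2 b a b) = x^3*z^2 - x^2*y*z - x^3 - 2*x*z^2 + y*z + 3*x
tr(a^4 b a b a) = tr(a) * tr(a^2 b a b a^2) - tr(a^2 b a b a) = x^4*z^2 - x^3*y*z - x^4 - 3*x^2*z^2 + 2*x*y*z + 4*x^2 + z^2 - 2
tr(b a b a b a) = tr(a b) * tr(a b a b) - tr(a^-1 b^-1) = z^3 - 3*z
tr(a b a b a b a) = tr(a) * tr(b a b a b a) - tr(b a b a b) = x*z^3 - y*z^2 - 2*x*z + y
tr(a b a b a b a^2) = tr(a) * tr(a b a b a b a) - tr(a b a b a b) = x^2*z^3 - x*y*z^2 - 2*x^2*z - z^3 + x*y + 3*z
tr(a^4 b a b a b) = tr(a) * tr(a b a b a b a^2) - tr(a b a b a b a) = x^3*z^3 - x^2*y*z^2 - 2*x^3*z - 2*x*z^3 + x^2*y + y*z^2 + 5*x*z - y
tr(b^-1 a^4 b a b a) = tr(a^4 b a b a) * tr(b) - tr(a^4 b a b a b) = x^4*y*z^2 - x^3*y^2*z - x^3*z^3 - x^4*y - 2*x^2*y*z^2 + 2*x^3*z + 2*x*y^2*z + 2*x*z^3 + 3*x^2*y - 5*x*z - y
tr(b a^-1 b^-1 a^4 b a) = tr(b^-1 a^4 b a b) * tr(a) - tr(b^-1 a^4 b a b a) = -x^4*y*z^2 + x^5*z + x^3*y^2*z + x^3*z^3 + 2*x^2*y*z^2 - 5*x^3*z - 2*x*y^2*z - 2*x*z^3 - x^2*y + 6*x*z + y
tr(a^-1 b a^-1 b^-1 a^4 b) = tr(b a^-1 b^-1 a^4 b) * tr(a) - tr(b a^-1 b^-1 a^4 b a) = -x^5*y^2*z + x^6*y + x^4*y^3 + 2*x^4*y*z^2 - x^5*z + x^3*y^2*z - x^3*z^3 - 6*x^4*y - 2*x^2*y^3 - 4*x^2*y*z^2 + 6*x^3*z + 2*x*y^2*z + 2*x*z^3 + 8*x^2*y - 7*x*z - y
tr(a b^-1 a^-1 b a^-1 b^-1 a^3) = tr(a^-1 b a^-1 b^-1 a^4) * tr(b) - tr(a^-1 b a^-1 b^-1 a^4 b) = x^5*y^2*z - x^6*y - x^4*y^3 - 2*x^4*y*z^2 + x^5*z - 2*x^3*y^2*z + x^3*z^3 + 7*x^4*y + 3*x^2*y^3 + 5*x^2*y*z^2 - 6*x^3*z - x*y^2*z - 2*x*z^3 - 12*x^2*y - y^3 - y*z^2 + 7*x*z + 3*y

x^5*y^2*z - x^6*y - x^4*y^3 - 2*x^4*y*z^2 + x^5*z - 2*x^3*y^2*z + x^3*z^3 + 7*x^4*y + 3*x^2*y^3 + 5*x^2*y*z^2 - 6*x^3*z - x*y^2*z - 2*x*z^3 - 12*x^2*y - y^3 - y*z^2 + 7*x*z + 3*y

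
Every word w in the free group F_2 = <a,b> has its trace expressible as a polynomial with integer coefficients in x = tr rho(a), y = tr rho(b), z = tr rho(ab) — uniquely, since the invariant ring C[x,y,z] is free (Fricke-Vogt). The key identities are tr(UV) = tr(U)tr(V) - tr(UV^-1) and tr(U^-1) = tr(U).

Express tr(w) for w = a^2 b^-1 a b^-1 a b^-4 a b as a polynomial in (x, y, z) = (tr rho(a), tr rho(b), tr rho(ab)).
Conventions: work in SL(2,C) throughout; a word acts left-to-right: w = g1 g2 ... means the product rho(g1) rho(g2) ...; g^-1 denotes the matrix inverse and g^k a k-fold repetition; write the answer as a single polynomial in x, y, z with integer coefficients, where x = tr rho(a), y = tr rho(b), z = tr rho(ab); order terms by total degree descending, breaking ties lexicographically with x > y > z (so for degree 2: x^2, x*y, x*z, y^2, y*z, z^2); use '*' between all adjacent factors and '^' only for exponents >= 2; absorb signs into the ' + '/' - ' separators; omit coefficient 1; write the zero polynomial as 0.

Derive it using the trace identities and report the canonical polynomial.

x^4*y^6*z - x^3*y^7 - 3*x^3*y^5*z^2 - 3*x^4*y^4*z + 2*x^2*y^6*z + 3*x^2*y^4*z^3 + 4*x^3*y^5 + 8*x^3*y^3*z^2 - x*y^5*z^2 - x*y^3*z^4 + x^4*y^2*z - 9*x^2*y^4*z - 7*x^2*y^2*z^3 - 3*x^3*y^3 - 2*x^3*y*z^2 + 2*x*y^5 + 5*x*y^3*z^2 + 2*x*y*z^4 + 10*x^2*y^2*z + x^2*z^3 - y^4*z - 8*x*y^3 - 6*x*y*z^2 - x^2*z + 3*y^2*z + 5*x*y - z

reduce: trace(a b a) = trace(a) * trace(b a) - trace(b) = x*z - y
reduce: trace(a b a^2) = trace(a) * trace(a b a) - trace(a b) = x^2*z - x*y - z
trace(a^3 b a) = trace(a) * trace(a b a^2) - trace(a b a) = x^3*z - x^2*y - 2*x*z + y
trace(a^3 b a^2) = trace(a) * trace(a^3 b a) - trace(a^3 b) = x^4*z - x^3*y - 3*x^2*z + 2*x*y + z
trace(b a b a) = trace(b a) * trace(b a) - trace(1) = z^2 - 2
reduce: trace(b a b) = trace(b) * trace(a b) - trace(a) = y*z - x
trace(b a^2 b a) = trace(a) * trace(b a b a) - trace(b a b) = x*z^2 - y*z - x
so trace(a^2) = trace(a) * trace(a) - trace(1) = x^2 - 2
so trace(b a^2 b) = trace(b) * trace(a^2 b) - trace(a^2) = x*y*z - x^2 - y^2 + 2
so trace(a b a^2 b a) = trace(a) * trace(b a^2 b a) - trace(b a^2 b) = x^2*z^2 - 2*x*y*z + y^2 - 2
so trace(a^3 b a^2 b) = trace(a) * trace(a b a^2 b a) - trace(a b a^2 b) = x^3*z^2 - 2*x^2*y*z + x*y^2 - x*z^2 + y*z - x
trace(a b a^2 b^-1 a^2) = trace(a^3 b a^2) * trace(b) - trace(a^3 b a^2 b) = x^4*y*z - x^3*y^2 - x^3*z^2 - x^2*y*z + x*y^2 + x*z^2 + x
reduce: trace(a^2 b a b a) = trace(a) * trace(b a b a^2) - trace(b a b a) = x^2*z^2 - x*y*z - x^2 - z^2 + 2
trace(a^2 b a b a^2) = trace(a) * trace(a^2 b a b a) - trace(a^2 b a b) = x^3*z^2 - x^2*y*z - x^3 - 2*x*z^2 + y*z + 3*x
reduce: trace(b a b a b a) = trace(b a) * trace(b a b a) - trace(b^-1 a^-1) = z^3 - 3*z
trace(b a b a b) = trace(b) * trace(a b a b) - trace(a b a) = y*z^2 - x*z - y
so trace(b a b a^2 b a) = trace(a) * trace(b a b a b a) - trace(b a b a b) = x*z^3 - y*z^2 - 2*x*z + y
so trace(b a b a^2 b) = trace(b) * trace(a b a^2 b) - trace(a b a^2) = x*y*z^2 - x^2*z - y^2*z + z
reduce: trace(a^2 b a b a^2 b) = trace(a) * trace(b a b a^2 b a) - trace(b a b a^2 b) = x^2*z^3 - 2*x*y*z^2 - x^2*z + y^2*z + x*y - z
reduce: trace(a b a^2 b^-1 a^2 b) = trace(a^2 b a b a^2) * trace(b) - trace(a^2 b a b a^2 b) = x^3*y*z^2 - x^2*y^2*z - x^2*z^3 - x^3*y + x^2*z + 2*x*y + z
so trace(b^-1 a b a^2 b^-1 a^2) = trace(a b a^2 b^-1 a^2) * trace(b) - trace(a b a^2 b^-1 a^2 b) = x^4*y^2*z - x^3*y^3 - 2*x^3*y*z^2 + x^2*z^3 + x^3*y + x*y^3 + x*y*z^2 - x^2*z - x*y - z
trace(a b a^2 b^-1 a^2 b^-2) = trace(b^-1 a b a^2 b^-1 a^2) * trace(b) - trace(b^-1 a b a^2 b^-1 a^2 b) = x^4*y^3*z - x^3*y^4 - 2*x^3*y^2*z^2 - x^4*y*z + x^2*y*z^3 + 2*x^3*y^2 + x^3*z^2 + x*y^4 + x*y^2*z^2 - 2*x*y^2 - x*z^2 - y*z - x
so trace(a b^-3 a b a^2 b^-1 a) = trace(a b a^2 b^-1 a^2 b^-2) * trace(b) - trace(a b a^2 b^-1 a^2 b^-1) = x^4*y^4*z - x^3*y^5 - 2*x^3*y^3*z^2 - 2*x^4*y^2*z + x^2*y^2*z^3 + 3*x^3*y^3 + 3*x^3*y*z^2 + x*y^5 + x*y^3*z^2 - x^2*z^3 - x^3*y - 3*x*y^3 - 2*x*y*z^2 + x^2*z - y^2*z + z
so trace(a b a^2 b^-1 a b a) = trace(a b a^2 b a^2) * trace(b) - trace(a b a^2 b a^2 b) = x^3*y*z^2 - 2*x^2*y^2*z - x^2*z^3 + x*y^3 + x*y*z^2 + x^2*z - 2*x*y + z
so trace(a b a b a b a^2) = trace(a) * trace(b a b a b a^2) - trace(b a b a b a) = x^2*z^3 - x*y*z^2 - 2*x^2*z - z^3 + x*y + 3*z
trace(b a b a b a b a) = trace(a b a b a b) * trace(a b) - trace(b a b a) = z^4 - 4*z^2 + 2
so trace(b a b a b a b) = trace(b) * trace(a b a b a b) - trace(a b a b a) = y*z^3 - x*z^2 - 2*y*z + x
reduce: trace(a b a b a b a^2 b) = trace(a) * trace(b a b a b a b a) - trace(b a b a b a b) = x*z^4 - y*z^3 - 3*x*z^2 + 2*y*z + x
so trace(a b a^2 b^-1 a b a b) = trace(a b a b a b a^2) * trace(b) - trace(a b a b a b a^2 b) = x^2*y*z^3 - x*y^2*z^2 - x*z^4 - 2*x^2*y*z + x*y^2 + 3*x*z^2 + y*z - x
trace(a b a^2 b^-1 a b a b^-1) = trace(a b a^2 b^-1 a b a) * trace(b) - trace(a b a^2 b^-1 a b a b) = x^3*y^2*z^2 - 2*x^2*y^3*z - 2*x^2*y*z^3 + x*y^4 + 2*x*y^2*z^2 + x*z^4 + 3*x^2*y*z - 3*x*y^2 - 3*x*z^2 + x
trace(b^-2 a b a^2 b^-1 a b a) = trace(a b a^2 b^-1 a b a b^-1) * trace(b) - trace(a b a^2 b^-1 a b a) = x^3*y^3*z^2 - 2*x^2*y^4*z - 2*x^2*y^2*z^3 - x^3*y*z^2 + x*y^5 + 2*x*y^3*z^2 + x*y*z^4 + 5*x^2*y^2*z + x^2*z^3 - 4*x*y^3 - 4*x*y*z^2 - x^2*z + 3*x*y - z
trace(a b^-3 a b a^2 b^-1 a b) = trace(b^-2 a b a^2 b^-1 a b a) * trace(b) - trace(b^-2 a b a^2 b^-1 a b a b) = x^3*y^4*z^2 - 2*x^2*y^5*z - 2*x^2*y^3*z^3 - 2*x^3*y^2*z^2 + x*y^6 + 2*x*y^4*z^2 + x*y^2*z^4 + 7*x^2*y^3*z + 3*x^2*y*z^3 - 5*x*y^4 - 6*x*y^2*z^2 - x*z^4 - 4*x^2*y*z + 6*x*y^2 + 3*x*z^2 - y*z - x
so trace(b^-1 a b a^2 b^-1 a b^-1 a b^-2) = trace(a b^-3 a b a^2 b^-1 a) * trace(b) - trace(a b^-3 a b a^2 b^-1 a b) = x^4*y^5*z - x^3*y^6 - 3*x^3*y^4*z^2 - 2*x^4*y^3*z + 2*x^2*y^5*z + 3*x^2*y^3*z^3 + 3*x^3*y^4 + 5*x^3*y^2*z^2 - x*y^4*z^2 - x*y^2*z^4 - 7*x^2*y^3*z - 4*x^2*y*z^3 - x^3*y^2 + 2*x*y^4 + 4*x*y^2*z^2 + x*z^4 + 5*x^2*y*z - y^3*z - 6*x*y^2 - 3*x*z^2 + 2*y*z + x
reduce: trace(b^-1 a b a^2 b^-1 a b^-1 a b^-1) = trace(a b^-2 a b a^2 b^-1 a) * trace(b) - trace(a b^-2 a b a^2 b^-1 a b) = x^4*y^4*z - x^3*y^5 - 3*x^3*y^3*z^2 - x^4*y^2*z + 2*x^2*y^4*z + 3*x^2*y^2*z^3 + 2*x^3*y^3 + 2*x^3*y*z^2 - x*y^3*z^2 - x*y*z^4 - 5*x^2*y^2*z - x^2*z^3 + 2*x*y^3 + 3*x*y*z^2 + x^2*z - y^2*z - 4*x*y + z
trace(a^2 b^-1 a b^-1 a b^-4 a b) = trace(b^-1 a b a^2 b^-1 a b^-1 a b^-2) * trace(b) - trace(b^-1 a b a^2 b^-1 a b^-1 a b^-1) = x^4*y^6*z - x^3*y^7 - 3*x^3*y^5*z^2 - 3*x^4*y^4*z + 2*x^2*y^6*z + 3*x^2*y^4*z^3 + 4*x^3*y^5 + 8*x^3*y^3*z^2 - x*y^5*z^2 - x*y^3*z^4 + x^4*y^2*z - 9*x^2*y^4*z - 7*x^2*y^2*z^3 - 3*x^3*y^3 - 2*x^3*y*z^2 + 2*x*y^5 + 5*x*y^3*z^2 + 2*x*y*z^4 + 10*x^2*y^2*z + x^2*z^3 - y^4*z - 8*x*y^3 - 6*x*y*z^2 - x^2*z + 3*y^2*z + 5*x*y - z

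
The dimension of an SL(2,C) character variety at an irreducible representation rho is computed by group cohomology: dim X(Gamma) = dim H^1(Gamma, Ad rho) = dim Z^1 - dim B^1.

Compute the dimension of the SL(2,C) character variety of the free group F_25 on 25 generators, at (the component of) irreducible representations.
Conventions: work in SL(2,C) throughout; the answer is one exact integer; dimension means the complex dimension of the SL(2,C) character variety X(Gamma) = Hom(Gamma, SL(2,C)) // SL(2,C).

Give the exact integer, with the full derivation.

Gamma = F_25 has 25 generators and no relators.
So Z^1 = (sl_2)^25 in full: dim Z^1 = 75.
At an irreducible rho the centralizer of the image in sl_2 is 0, so the coboundary map sl_2 -> Z^1 is injective: dim B^1 = 3.
Therefore dim X = 75 - 3 = 72.

72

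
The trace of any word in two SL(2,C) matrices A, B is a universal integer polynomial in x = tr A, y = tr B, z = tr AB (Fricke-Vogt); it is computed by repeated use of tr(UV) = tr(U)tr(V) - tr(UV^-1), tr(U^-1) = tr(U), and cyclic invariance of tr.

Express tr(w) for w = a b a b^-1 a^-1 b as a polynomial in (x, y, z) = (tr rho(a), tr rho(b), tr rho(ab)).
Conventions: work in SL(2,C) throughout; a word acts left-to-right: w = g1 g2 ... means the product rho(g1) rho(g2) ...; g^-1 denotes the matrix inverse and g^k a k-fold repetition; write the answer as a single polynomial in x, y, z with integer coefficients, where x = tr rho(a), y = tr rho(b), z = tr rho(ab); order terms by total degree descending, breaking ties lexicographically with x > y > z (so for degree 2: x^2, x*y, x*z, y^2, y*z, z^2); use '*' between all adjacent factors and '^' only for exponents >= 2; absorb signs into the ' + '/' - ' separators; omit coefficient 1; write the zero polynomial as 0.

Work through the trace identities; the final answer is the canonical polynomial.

-x*y*z^2 + x^2*z + y^2*z + z^3 - 3*z

tr(b a b) = tr(b)*tr(a b) - tr(a) = y*z - x
tr(a b a b) = tr(a b)*tr(a b) - tr(1)   [split at repeated a] = z^2 - 2
tr(a b a) = tr(a)*tr(b a) - tr(b) = x*z - y
tr(b a b a b) = tr(b)*tr(a b a b) - tr(a b a) = y*z^2 - x*z - y
tr(b a b a b a) = tr(b a b a)*tr(b a) - tr(a b)   [split at repeated b] = z^3 - 3*z
tr(a^-1 b a b a b) = tr(b a b a b)*tr(a) - tr(b a b a b a) = x*y*z^2 - x^2*z - z^3 - x*y + 3*z
tr(a b a b^-1 a^-1 b) = tr(a^-1 b a b a)*tr(b) - tr(a^-1 b a b a b) = -x*y*z^2 + x^2*z + y^2*z + z^3 - 3*z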